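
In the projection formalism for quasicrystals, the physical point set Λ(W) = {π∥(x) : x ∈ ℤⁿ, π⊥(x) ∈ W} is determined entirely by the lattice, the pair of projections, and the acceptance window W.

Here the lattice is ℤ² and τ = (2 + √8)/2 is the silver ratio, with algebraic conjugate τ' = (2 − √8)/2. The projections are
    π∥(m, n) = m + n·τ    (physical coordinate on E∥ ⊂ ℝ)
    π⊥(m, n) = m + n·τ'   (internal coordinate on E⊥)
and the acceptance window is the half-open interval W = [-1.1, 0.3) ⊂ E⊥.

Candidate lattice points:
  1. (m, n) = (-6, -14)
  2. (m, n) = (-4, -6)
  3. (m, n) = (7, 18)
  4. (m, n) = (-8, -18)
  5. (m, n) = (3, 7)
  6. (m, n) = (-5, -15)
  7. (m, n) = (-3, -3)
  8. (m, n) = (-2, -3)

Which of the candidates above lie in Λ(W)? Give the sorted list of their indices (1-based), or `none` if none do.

τ' = (2−√8)/2 ≈ -0.4142.
#1 (-6,-14): internal coord -6 + (-14)·τ' = -0.2010; -0.2010 ∈ [-1.1, 0.3) → IN Λ
#2 (-4,-6): internal coord -4 + (-6)·τ' = -1.5147; -1.5147 ∉ [-1.1, 0.3) → out
#3 (7,18): internal coord 7 + (18)·τ' = -0.4558; -0.4558 ∈ [-1.1, 0.3) → IN Λ
#4 (-8,-18): internal coord -8 + (-18)·τ' = -0.5442; -0.5442 ∈ [-1.1, 0.3) → IN Λ
#5 (3,7): internal coord 3 + (7)·τ' = +0.1005; +0.1005 ∈ [-1.1, 0.3) → IN Λ
#6 (-5,-15): internal coord -5 + (-15)·τ' = +1.2132; +1.2132 ∉ [-1.1, 0.3) → out
#7 (-3,-3): internal coord -3 + (-3)·τ' = -1.7574; -1.7574 ∉ [-1.1, 0.3) → out
#8 (-2,-3): internal coord -2 + (-3)·τ' = -0.7574; -0.7574 ∈ [-1.1, 0.3) → IN Λ

1, 3, 4, 5, 8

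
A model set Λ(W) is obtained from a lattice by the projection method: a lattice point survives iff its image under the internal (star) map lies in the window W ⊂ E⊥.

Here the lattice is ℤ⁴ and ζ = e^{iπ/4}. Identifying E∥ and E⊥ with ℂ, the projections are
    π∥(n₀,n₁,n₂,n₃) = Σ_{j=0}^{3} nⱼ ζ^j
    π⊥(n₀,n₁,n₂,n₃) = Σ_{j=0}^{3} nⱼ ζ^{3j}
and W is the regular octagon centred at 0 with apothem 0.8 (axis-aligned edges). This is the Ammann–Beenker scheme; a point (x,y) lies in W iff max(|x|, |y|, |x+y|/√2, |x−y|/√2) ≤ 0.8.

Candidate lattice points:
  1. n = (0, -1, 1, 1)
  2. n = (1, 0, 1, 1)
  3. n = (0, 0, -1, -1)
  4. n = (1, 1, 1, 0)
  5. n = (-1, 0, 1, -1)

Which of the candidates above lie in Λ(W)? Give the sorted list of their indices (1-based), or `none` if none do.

3, 4

Internal map: ζ^{3j} for j=0..3 gives (1,0), (−√2/2,√2/2), (0,−1), (√2/2,√2/2).
#1 (0, -1, 1, 1): internal (1.414214, -1.000000); octagon support 1.707107 vs apothem 0.8 → ∉ W
#2 (1, 0, 1, 1): internal (1.707107, -0.292893); octagon support 1.707107 vs apothem 0.8 → ∉ W
#3 (0, 0, -1, -1): internal (-0.707107, 0.292893); octagon support 0.707107 vs apothem 0.8 → ∈ W
#4 (1, 1, 1, 0): internal (0.292893, -0.292893); octagon support 0.414214 vs apothem 0.8 → ∈ W
#5 (-1, 0, 1, -1): internal (-1.707107, -1.707107); octagon support 2.414214 vs apothem 0.8 → ∉ W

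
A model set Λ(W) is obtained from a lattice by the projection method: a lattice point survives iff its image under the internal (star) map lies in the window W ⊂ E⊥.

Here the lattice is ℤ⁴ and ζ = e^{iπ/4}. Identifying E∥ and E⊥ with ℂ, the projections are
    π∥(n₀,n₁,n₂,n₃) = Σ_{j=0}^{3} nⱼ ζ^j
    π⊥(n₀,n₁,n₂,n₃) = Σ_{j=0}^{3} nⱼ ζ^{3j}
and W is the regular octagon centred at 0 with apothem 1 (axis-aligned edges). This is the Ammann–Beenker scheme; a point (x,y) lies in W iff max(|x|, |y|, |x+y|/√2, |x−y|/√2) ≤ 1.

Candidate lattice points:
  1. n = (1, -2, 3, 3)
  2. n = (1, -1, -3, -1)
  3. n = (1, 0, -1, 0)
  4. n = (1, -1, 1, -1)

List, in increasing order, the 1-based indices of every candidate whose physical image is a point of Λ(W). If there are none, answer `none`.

none

Internal map: ζ^{3j} for j=0..3 gives (1,0), (−√2/2,√2/2), (0,−1), (√2/2,√2/2).
#1 (1, -2, 3, 3): internal (4.53553, -2.29289); octagon support 4.82843 vs apothem 1 → ∉ W
#2 (1, -1, -3, -1): internal (1.00000, 1.58579); octagon support 1.82843 vs apothem 1 → ∉ W
#3 (1, 0, -1, 0): internal (1.00000, 1.00000); octagon support 1.41421 vs apothem 1 → ∉ W
#4 (1, -1, 1, -1): internal (1.00000, -2.41421); octagon support 2.41421 vs apothem 1 → ∉ W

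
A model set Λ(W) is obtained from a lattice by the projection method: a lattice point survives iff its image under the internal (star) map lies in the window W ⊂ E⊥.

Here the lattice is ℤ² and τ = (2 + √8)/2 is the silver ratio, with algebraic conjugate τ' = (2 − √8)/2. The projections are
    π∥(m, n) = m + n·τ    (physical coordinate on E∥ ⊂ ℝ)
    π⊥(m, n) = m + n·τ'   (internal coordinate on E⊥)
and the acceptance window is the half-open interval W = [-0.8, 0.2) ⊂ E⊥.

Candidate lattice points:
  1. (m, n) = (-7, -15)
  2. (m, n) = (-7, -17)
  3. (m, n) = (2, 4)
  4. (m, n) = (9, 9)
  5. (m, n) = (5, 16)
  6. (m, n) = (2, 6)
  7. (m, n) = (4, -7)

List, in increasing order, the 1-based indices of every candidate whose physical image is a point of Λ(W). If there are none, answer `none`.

Compute τ' = (2−√8)/2 = -0.41421, so π⊥(m,n) = m -0.41421·n.
[1] lift (-7,-15): star map gives -0.78680; window check -0.8 ≤ -0.78680 < 0.2 is true → IN Λ
[2] lift (-7,-17): star map gives 0.04163; window check -0.8 ≤ 0.04163 < 0.2 is true → IN Λ
[3] lift (2,4): star map gives 0.34315; window check -0.8 ≤ 0.34315 < 0.2 is false → out
[4] lift (9,9): star map gives 5.27208; window check -0.8 ≤ 5.27208 < 0.2 is false → out
[5] lift (5,16): star map gives -1.62742; window check -0.8 ≤ -1.62742 < 0.2 is false → out
[6] lift (2,6): star map gives -0.48528; window check -0.8 ≤ -0.48528 < 0.2 is true → IN Λ
[7] lift (4,-7): star map gives 6.89949; window check -0.8 ≤ 6.89949 < 0.2 is false → out

1, 2, 6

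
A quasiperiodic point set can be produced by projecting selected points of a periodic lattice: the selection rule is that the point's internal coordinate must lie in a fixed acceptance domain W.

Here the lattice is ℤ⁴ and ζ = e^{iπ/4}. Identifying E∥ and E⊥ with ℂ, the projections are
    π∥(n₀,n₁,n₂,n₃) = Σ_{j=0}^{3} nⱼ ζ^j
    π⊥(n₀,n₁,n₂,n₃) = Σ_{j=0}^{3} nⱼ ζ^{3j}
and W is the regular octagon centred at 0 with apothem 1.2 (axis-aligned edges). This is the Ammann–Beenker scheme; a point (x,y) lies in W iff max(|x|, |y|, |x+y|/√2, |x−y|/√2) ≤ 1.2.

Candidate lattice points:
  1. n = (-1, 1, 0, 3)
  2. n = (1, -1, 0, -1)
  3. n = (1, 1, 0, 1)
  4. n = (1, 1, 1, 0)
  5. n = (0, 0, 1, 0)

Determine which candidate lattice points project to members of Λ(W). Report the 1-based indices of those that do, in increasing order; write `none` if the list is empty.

With ζ = e^{iπ/4} the internal vectors are ζ^0,ζ^3,ζ^6,ζ^9.
#1 (-1, 1, 0, 3): internal (0.4142, 2.8284); octagon support 2.8284 vs apothem 1.2 → ∉ W
#2 (1, -1, 0, -1): internal (1.0000, -1.4142); octagon support 1.7071 vs apothem 1.2 → ∉ W
#3 (1, 1, 0, 1): internal (1.0000, 1.4142); octagon support 1.7071 vs apothem 1.2 → ∉ W
#4 (1, 1, 1, 0): internal (0.2929, -0.2929); octagon support 0.4142 vs apothem 1.2 → ∈ W
#5 (0, 0, 1, 0): internal (0.0000, -1.0000); octagon support 1.0000 vs apothem 1.2 → ∈ W

4, 5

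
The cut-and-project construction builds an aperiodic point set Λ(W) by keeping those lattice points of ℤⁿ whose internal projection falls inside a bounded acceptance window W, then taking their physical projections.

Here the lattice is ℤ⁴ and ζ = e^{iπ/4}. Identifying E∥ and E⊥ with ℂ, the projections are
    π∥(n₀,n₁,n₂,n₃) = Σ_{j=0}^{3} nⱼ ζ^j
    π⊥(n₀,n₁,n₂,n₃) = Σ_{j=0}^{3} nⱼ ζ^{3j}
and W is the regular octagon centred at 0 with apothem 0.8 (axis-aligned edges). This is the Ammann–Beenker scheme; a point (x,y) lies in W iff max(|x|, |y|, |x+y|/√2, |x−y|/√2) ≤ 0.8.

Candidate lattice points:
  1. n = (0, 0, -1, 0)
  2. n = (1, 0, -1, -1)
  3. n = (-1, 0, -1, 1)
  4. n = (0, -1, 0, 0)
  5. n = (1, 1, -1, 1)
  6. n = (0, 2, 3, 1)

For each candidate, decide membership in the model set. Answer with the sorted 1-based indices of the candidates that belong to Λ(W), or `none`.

2

Internal map: ζ^{3j} for j=0..3 gives (1,0), (−√2/2,√2/2), (0,−1), (√2/2,√2/2).
candidate 1: n = (0, 0, -1, 0) → π⊥ ≈ (+0.0000, +1.0000); max(|x|,|y|,|x±y|/√2) = 1.0000 > 0.8 ⇒ ∉ W
candidate 2: n = (1, 0, -1, -1) → π⊥ ≈ (+0.2929, +0.2929); max(|x|,|y|,|x±y|/√2) = 0.4142 ≤ 0.8 ⇒ ∈ W
candidate 3: n = (-1, 0, -1, 1) → π⊥ ≈ (-0.2929, +1.7071); max(|x|,|y|,|x±y|/√2) = 1.7071 > 0.8 ⇒ ∉ W
candidate 4: n = (0, -1, 0, 0) → π⊥ ≈ (+0.7071, -0.7071); max(|x|,|y|,|x±y|/√2) = 1.0000 > 0.8 ⇒ ∉ W
candidate 5: n = (1, 1, -1, 1) → π⊥ ≈ (+1.0000, +2.4142); max(|x|,|y|,|x±y|/√2) = 2.4142 > 0.8 ⇒ ∉ W
candidate 6: n = (0, 2, 3, 1) → π⊥ ≈ (-0.7071, -0.8787); max(|x|,|y|,|x±y|/√2) = 1.1213 > 0.8 ⇒ ∉ W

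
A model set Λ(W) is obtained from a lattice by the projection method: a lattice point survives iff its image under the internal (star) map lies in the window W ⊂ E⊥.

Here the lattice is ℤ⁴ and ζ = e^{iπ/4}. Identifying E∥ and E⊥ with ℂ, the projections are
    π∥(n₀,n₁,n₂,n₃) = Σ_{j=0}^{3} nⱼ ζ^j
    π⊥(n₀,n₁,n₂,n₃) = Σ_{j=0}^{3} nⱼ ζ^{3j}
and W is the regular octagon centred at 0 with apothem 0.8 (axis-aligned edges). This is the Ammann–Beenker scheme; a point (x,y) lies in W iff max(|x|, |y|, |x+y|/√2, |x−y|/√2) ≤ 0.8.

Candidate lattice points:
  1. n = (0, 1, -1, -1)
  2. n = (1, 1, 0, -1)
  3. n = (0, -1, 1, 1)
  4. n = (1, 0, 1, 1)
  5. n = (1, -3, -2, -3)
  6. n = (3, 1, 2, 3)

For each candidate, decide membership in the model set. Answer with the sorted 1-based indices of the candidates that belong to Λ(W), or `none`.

With ζ = e^{iπ/4} the internal vectors are ζ^0,ζ^3,ζ^6,ζ^9.
candidate 1: n = (0, 1, -1, -1) → π⊥ ≈ (-1.414214, +1.000000); max(|x|,|y|,|x±y|/√2) = 1.707107 > 0.8 ⇒ ∉ W
candidate 2: n = (1, 1, 0, -1) → π⊥ ≈ (-0.414214, +0.000000); max(|x|,|y|,|x±y|/√2) = 0.414214 ≤ 0.8 ⇒ ∈ W
candidate 3: n = (0, -1, 1, 1) → π⊥ ≈ (+1.414214, -1.000000); max(|x|,|y|,|x±y|/√2) = 1.707107 > 0.8 ⇒ ∉ W
candidate 4: n = (1, 0, 1, 1) → π⊥ ≈ (+1.707107, -0.292893); max(|x|,|y|,|x±y|/√2) = 1.707107 > 0.8 ⇒ ∉ W
candidate 5: n = (1, -3, -2, -3) → π⊥ ≈ (+1.000000, -2.242641); max(|x|,|y|,|x±y|/√2) = 2.292893 > 0.8 ⇒ ∉ W
candidate 6: n = (3, 1, 2, 3) → π⊥ ≈ (+4.414214, +0.828427); max(|x|,|y|,|x±y|/√2) = 4.414214 > 0.8 ⇒ ∉ W

2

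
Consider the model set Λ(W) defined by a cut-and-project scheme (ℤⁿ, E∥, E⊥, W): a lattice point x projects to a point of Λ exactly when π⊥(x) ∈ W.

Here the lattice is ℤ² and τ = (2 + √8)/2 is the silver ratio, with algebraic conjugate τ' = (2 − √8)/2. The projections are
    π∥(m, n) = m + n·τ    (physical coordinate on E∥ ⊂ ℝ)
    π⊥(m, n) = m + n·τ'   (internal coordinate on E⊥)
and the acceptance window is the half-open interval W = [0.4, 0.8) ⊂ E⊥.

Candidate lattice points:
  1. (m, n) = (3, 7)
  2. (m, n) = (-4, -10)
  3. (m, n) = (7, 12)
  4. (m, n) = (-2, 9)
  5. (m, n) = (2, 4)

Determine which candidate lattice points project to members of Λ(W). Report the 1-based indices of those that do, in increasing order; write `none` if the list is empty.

none

Compute τ' = (2−√8)/2 = -0.414214, so π⊥(m,n) = m -0.414214·n.
[1] lift (3,7): star map gives 0.100505; window check 0.4 ≤ 0.100505 < 0.8 is false → out
[2] lift (-4,-10): star map gives 0.142136; window check 0.4 ≤ 0.142136 < 0.8 is false → out
[3] lift (7,12): star map gives 2.029437; window check 0.4 ≤ 2.029437 < 0.8 is false → out
[4] lift (-2,9): star map gives -5.727922; window check 0.4 ≤ -5.727922 < 0.8 is false → out
[5] lift (2,4): star map gives 0.343146; window check 0.4 ≤ 0.343146 < 0.8 is false → out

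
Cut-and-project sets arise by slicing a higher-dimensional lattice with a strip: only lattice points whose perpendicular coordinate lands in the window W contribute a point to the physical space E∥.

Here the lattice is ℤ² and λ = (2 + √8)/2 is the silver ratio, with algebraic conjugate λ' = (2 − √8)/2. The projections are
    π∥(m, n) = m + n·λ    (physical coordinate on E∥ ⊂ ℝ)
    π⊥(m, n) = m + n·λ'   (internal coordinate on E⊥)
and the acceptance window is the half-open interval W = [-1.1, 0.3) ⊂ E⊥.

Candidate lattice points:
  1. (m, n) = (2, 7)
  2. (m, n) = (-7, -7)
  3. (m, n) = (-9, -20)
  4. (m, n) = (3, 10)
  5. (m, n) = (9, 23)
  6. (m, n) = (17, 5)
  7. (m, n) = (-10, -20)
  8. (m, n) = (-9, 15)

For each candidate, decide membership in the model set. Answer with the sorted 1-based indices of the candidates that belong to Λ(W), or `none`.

Numerically λ ≈ 2.414214 and λ' = −1/λ ≈ -0.414214.
#1 (2,7): internal coord 2 + (7)·λ' = -0.899495; -0.899495 ∈ [-1.1, 0.3) → IN Λ
#2 (-7,-7): internal coord -7 + (-7)·λ' = -4.100505; -4.100505 ∉ [-1.1, 0.3) → out
#3 (-9,-20): internal coord -9 + (-20)·λ' = -0.715729; -0.715729 ∈ [-1.1, 0.3) → IN Λ
#4 (3,10): internal coord 3 + (10)·λ' = -1.142136; -1.142136 ∉ [-1.1, 0.3) → out
#5 (9,23): internal coord 9 + (23)·λ' = -0.526912; -0.526912 ∈ [-1.1, 0.3) → IN Λ
#6 (17,5): internal coord 17 + (5)·λ' = +14.928932; +14.928932 ∉ [-1.1, 0.3) → out
#7 (-10,-20): internal coord -10 + (-20)·λ' = -1.715729; -1.715729 ∉ [-1.1, 0.3) → out
#8 (-9,15): internal coord -9 + (15)·λ' = -15.213203; -15.213203 ∉ [-1.1, 0.3) → out

1, 3, 5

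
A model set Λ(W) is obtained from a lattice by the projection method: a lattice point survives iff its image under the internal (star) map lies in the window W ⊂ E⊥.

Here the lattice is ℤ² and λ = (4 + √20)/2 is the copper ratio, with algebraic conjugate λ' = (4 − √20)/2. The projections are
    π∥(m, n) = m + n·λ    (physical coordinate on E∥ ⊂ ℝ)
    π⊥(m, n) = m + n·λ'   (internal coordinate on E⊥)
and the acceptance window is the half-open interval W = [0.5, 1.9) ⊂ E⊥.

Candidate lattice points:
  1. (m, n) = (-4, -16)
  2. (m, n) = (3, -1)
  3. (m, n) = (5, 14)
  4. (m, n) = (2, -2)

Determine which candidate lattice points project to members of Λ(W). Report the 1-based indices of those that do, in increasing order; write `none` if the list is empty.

λ' = (4−√20)/2 ≈ -0.2361.
#1 (-4,-16): internal coord -4 + (-16)·λ' = -0.2229; -0.2229 ∉ [0.5, 1.9) → out
#2 (3,-1): internal coord 3 + (-1)·λ' = +3.2361; +3.2361 ∉ [0.5, 1.9) → out
#3 (5,14): internal coord 5 + (14)·λ' = +1.6950; +1.6950 ∈ [0.5, 1.9) → IN Λ
#4 (2,-2): internal coord 2 + (-2)·λ' = +2.4721; +2.4721 ∉ [0.5, 1.9) → out

3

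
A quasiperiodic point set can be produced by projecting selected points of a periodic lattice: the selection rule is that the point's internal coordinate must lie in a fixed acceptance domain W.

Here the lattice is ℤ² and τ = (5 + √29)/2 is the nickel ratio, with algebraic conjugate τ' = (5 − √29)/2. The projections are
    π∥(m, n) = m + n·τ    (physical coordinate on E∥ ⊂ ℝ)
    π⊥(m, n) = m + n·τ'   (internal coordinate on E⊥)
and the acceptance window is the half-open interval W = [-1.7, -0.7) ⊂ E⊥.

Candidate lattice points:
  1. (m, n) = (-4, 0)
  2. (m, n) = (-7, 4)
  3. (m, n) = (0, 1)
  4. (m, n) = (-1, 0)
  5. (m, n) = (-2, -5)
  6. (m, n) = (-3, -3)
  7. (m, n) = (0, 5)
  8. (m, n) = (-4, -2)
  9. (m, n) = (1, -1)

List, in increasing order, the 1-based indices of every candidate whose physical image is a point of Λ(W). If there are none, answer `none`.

Numerically τ ≈ 5.19258 and τ' = −1/τ ≈ -0.19258.
#1 (-4,0): internal coord -4 + (0)·τ' = -4.00000; -4.00000 ∉ [-1.7, -0.7) → out
#2 (-7,4): internal coord -7 + (4)·τ' = -7.77033; -7.77033 ∉ [-1.7, -0.7) → out
#3 (0,1): internal coord 0 + (1)·τ' = -0.19258; -0.19258 ∉ [-1.7, -0.7) → out
#4 (-1,0): internal coord -1 + (0)·τ' = -1.00000; -1.00000 ∈ [-1.7, -0.7) → IN Λ
#5 (-2,-5): internal coord -2 + (-5)·τ' = -1.03709; -1.03709 ∈ [-1.7, -0.7) → IN Λ
#6 (-3,-3): internal coord -3 + (-3)·τ' = -2.42225; -2.42225 ∉ [-1.7, -0.7) → out
#7 (0,5): internal coord 0 + (5)·τ' = -0.96291; -0.96291 ∈ [-1.7, -0.7) → IN Λ
#8 (-4,-2): internal coord -4 + (-2)·τ' = -3.61484; -3.61484 ∉ [-1.7, -0.7) → out
#9 (1,-1): internal coord 1 + (-1)·τ' = +1.19258; +1.19258 ∉ [-1.7, -0.7) → out

4, 5, 7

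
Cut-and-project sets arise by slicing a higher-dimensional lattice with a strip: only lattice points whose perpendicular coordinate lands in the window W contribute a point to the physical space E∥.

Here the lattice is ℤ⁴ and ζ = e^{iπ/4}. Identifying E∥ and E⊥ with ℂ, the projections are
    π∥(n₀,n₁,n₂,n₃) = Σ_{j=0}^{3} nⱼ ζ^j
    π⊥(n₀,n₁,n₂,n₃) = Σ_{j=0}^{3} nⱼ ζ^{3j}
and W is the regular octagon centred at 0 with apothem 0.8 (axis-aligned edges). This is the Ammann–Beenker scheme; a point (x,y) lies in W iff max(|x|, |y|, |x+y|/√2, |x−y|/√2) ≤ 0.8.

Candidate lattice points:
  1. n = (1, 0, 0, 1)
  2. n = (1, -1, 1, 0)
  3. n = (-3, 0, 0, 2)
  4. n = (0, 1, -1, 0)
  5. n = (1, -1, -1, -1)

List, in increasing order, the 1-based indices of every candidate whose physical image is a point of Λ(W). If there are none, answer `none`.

π⊥(n) = n₀ + n₁ζ³ + n₂ζ⁶ + n₃ζ⁹ where ζ = e^{iπ/4}.
#1 (1, 0, 0, 1): internal (1.7071, 0.7071); octagon support 1.7071 vs apothem 0.8 → ∉ W
#2 (1, -1, 1, 0): internal (1.7071, -1.7071); octagon support 2.4142 vs apothem 0.8 → ∉ W
#3 (-3, 0, 0, 2): internal (-1.5858, 1.4142); octagon support 2.1213 vs apothem 0.8 → ∉ W
#4 (0, 1, -1, 0): internal (-0.7071, 1.7071); octagon support 1.7071 vs apothem 0.8 → ∉ W
#5 (1, -1, -1, -1): internal (1.0000, -0.4142); octagon support 1.0000 vs apothem 0.8 → ∉ W

none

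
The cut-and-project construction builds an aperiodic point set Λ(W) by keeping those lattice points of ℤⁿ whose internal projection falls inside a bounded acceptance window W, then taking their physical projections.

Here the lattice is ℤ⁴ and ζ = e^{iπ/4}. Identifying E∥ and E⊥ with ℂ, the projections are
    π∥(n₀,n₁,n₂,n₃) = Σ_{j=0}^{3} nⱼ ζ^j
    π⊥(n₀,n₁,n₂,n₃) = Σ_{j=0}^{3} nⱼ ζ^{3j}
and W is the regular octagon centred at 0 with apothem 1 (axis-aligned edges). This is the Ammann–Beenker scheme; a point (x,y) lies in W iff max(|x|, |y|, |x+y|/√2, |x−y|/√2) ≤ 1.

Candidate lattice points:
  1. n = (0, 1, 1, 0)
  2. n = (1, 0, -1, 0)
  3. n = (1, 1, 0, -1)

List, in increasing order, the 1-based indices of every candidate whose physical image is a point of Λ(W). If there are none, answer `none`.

π⊥(n) = n₀ + n₁ζ³ + n₂ζ⁶ + n₃ζ⁹ where ζ = e^{iπ/4}.
#1 (0, 1, 1, 0): internal (-0.70711, -0.29289); octagon support 0.70711 vs apothem 1 → ∈ W
#2 (1, 0, -1, 0): internal (1.00000, 1.00000); octagon support 1.41421 vs apothem 1 → ∉ W
#3 (1, 1, 0, -1): internal (-0.41421, 0.00000); octagon support 0.41421 vs apothem 1 → ∈ W

1, 3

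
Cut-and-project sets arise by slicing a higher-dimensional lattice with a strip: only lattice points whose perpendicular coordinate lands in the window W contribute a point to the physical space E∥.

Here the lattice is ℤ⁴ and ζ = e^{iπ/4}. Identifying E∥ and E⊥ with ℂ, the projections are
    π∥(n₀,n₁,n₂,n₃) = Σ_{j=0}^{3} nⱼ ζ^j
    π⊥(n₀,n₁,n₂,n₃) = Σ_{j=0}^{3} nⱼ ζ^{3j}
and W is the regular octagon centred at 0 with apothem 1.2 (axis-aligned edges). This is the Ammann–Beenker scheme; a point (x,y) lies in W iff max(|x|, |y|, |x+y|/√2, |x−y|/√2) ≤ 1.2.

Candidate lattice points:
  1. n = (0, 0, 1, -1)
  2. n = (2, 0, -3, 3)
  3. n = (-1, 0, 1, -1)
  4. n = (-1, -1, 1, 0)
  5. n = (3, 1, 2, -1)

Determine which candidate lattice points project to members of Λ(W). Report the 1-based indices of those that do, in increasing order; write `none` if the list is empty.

none

Internal map: ζ^{3j} for j=0..3 gives (1,0), (−√2/2,√2/2), (0,−1), (√2/2,√2/2).
candidate 1: n = (0, 0, 1, -1) → π⊥ ≈ (-0.7071, -1.7071); max(|x|,|y|,|x±y|/√2) = 1.7071 > 1.2 ⇒ ∉ W
candidate 2: n = (2, 0, -3, 3) → π⊥ ≈ (+4.1213, +5.1213); max(|x|,|y|,|x±y|/√2) = 6.5355 > 1.2 ⇒ ∉ W
candidate 3: n = (-1, 0, 1, -1) → π⊥ ≈ (-1.7071, -1.7071); max(|x|,|y|,|x±y|/√2) = 2.4142 > 1.2 ⇒ ∉ W
candidate 4: n = (-1, -1, 1, 0) → π⊥ ≈ (-0.2929, -1.7071); max(|x|,|y|,|x±y|/√2) = 1.7071 > 1.2 ⇒ ∉ W
candidate 5: n = (3, 1, 2, -1) → π⊥ ≈ (+1.5858, -2.0000); max(|x|,|y|,|x±y|/√2) = 2.5355 > 1.2 ⇒ ∉ W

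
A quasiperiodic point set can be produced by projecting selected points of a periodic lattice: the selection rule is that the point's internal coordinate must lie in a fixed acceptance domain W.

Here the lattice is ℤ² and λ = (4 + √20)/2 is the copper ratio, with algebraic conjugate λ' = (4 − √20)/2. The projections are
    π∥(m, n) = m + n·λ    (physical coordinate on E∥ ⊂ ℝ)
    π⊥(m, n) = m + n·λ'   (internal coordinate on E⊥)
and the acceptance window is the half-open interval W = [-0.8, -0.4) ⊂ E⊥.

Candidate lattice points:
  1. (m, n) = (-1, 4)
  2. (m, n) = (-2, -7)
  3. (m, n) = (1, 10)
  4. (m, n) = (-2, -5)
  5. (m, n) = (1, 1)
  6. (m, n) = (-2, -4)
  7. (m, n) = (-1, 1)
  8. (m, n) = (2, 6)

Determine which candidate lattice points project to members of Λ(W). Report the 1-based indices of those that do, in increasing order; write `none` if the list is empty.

Numerically λ ≈ 4.2361 and λ' = −1/λ ≈ -0.2361.
#1 (-1,4): internal coord -1 + (4)·λ' = -1.9443; -1.9443 ∉ [-0.8, -0.4) → out
#2 (-2,-7): internal coord -2 + (-7)·λ' = -0.3475; -0.3475 ∉ [-0.8, -0.4) → out
#3 (1,10): internal coord 1 + (10)·λ' = -1.3607; -1.3607 ∉ [-0.8, -0.4) → out
#4 (-2,-5): internal coord -2 + (-5)·λ' = -0.8197; -0.8197 ∉ [-0.8, -0.4) → out
#5 (1,1): internal coord 1 + (1)·λ' = +0.7639; +0.7639 ∉ [-0.8, -0.4) → out
#6 (-2,-4): internal coord -2 + (-4)·λ' = -1.0557; -1.0557 ∉ [-0.8, -0.4) → out
#7 (-1,1): internal coord -1 + (1)·λ' = -1.2361; -1.2361 ∉ [-0.8, -0.4) → out
#8 (2,6): internal coord 2 + (6)·λ' = +0.5836; +0.5836 ∉ [-0.8, -0.4) → out

none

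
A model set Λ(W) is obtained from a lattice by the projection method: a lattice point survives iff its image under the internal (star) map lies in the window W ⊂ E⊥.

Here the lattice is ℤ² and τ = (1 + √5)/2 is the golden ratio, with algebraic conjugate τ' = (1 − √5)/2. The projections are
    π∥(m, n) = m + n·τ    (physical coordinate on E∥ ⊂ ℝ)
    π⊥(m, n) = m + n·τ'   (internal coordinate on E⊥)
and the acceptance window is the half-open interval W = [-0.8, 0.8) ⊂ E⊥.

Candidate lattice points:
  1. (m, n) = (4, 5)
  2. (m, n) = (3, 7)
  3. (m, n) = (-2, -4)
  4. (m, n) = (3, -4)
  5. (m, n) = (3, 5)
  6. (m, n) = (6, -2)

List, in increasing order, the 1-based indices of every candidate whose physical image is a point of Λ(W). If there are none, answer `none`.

τ' = (1−√5)/2 ≈ -0.6180.
#1 (4,5): internal coord 4 + (5)·τ' = +0.9098; +0.9098 ∉ [-0.8, 0.8) → out
#2 (3,7): internal coord 3 + (7)·τ' = -1.3262; -1.3262 ∉ [-0.8, 0.8) → out
#3 (-2,-4): internal coord -2 + (-4)·τ' = +0.4721; +0.4721 ∈ [-0.8, 0.8) → IN Λ
#4 (3,-4): internal coord 3 + (-4)·τ' = +5.4721; +5.4721 ∉ [-0.8, 0.8) → out
#5 (3,5): internal coord 3 + (5)·τ' = -0.0902; -0.0902 ∈ [-0.8, 0.8) → IN Λ
#6 (6,-2): internal coord 6 + (-2)·τ' = +7.2361; +7.2361 ∉ [-0.8, 0.8) → out

3, 5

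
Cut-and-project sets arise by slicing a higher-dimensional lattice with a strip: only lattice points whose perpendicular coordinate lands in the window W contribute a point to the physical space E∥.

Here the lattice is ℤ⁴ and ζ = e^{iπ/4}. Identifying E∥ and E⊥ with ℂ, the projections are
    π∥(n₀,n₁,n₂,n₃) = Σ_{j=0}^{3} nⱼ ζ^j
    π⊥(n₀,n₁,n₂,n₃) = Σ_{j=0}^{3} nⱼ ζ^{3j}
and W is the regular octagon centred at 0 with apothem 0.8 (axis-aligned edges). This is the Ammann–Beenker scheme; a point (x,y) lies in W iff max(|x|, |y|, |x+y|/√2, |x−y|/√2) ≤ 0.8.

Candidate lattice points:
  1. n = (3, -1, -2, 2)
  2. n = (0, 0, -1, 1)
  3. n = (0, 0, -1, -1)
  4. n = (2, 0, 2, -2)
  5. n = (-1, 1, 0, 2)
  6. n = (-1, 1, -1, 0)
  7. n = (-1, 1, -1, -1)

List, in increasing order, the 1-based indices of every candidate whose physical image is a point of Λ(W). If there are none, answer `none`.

π⊥(n) = n₀ + n₁ζ³ + n₂ζ⁶ + n₃ζ⁹ where ζ = e^{iπ/4}.
#1 (3, -1, -2, 2): internal (5.1213, 2.7071); octagon support 5.5355 vs apothem 0.8 → ∉ W
#2 (0, 0, -1, 1): internal (0.7071, 1.7071); octagon support 1.7071 vs apothem 0.8 → ∉ W
#3 (0, 0, -1, -1): internal (-0.7071, 0.2929); octagon support 0.7071 vs apothem 0.8 → ∈ W
#4 (2, 0, 2, -2): internal (0.5858, -3.4142); octagon support 3.4142 vs apothem 0.8 → ∉ W
#5 (-1, 1, 0, 2): internal (-0.2929, 2.1213); octagon support 2.1213 vs apothem 0.8 → ∉ W
#6 (-1, 1, -1, 0): internal (-1.7071, 1.7071); octagon support 2.4142 vs apothem 0.8 → ∉ W
#7 (-1, 1, -1, -1): internal (-2.4142, 1.0000); octagon support 2.4142 vs apothem 0.8 → ∉ W

3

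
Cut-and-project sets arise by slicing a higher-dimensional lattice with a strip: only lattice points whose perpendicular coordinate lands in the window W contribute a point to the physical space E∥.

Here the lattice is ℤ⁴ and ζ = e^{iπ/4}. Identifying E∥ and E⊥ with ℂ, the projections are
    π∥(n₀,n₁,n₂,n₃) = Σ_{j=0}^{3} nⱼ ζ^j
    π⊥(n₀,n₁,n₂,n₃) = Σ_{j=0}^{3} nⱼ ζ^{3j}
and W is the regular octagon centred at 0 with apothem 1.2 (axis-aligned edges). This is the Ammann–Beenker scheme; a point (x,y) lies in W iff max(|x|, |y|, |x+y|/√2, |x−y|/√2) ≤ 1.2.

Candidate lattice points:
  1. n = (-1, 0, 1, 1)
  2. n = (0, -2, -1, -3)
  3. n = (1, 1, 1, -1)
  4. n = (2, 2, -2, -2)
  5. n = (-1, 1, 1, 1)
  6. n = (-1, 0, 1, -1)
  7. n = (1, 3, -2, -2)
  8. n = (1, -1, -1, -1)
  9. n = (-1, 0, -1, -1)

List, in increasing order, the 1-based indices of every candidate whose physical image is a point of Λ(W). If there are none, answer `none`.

π⊥(n) = n₀ + n₁ζ³ + n₂ζ⁶ + n₃ζ⁹ where ζ = e^{iπ/4}.
candidate 1: n = (-1, 0, 1, 1) → π⊥ ≈ (-0.2929, -0.2929); max(|x|,|y|,|x±y|/√2) = 0.4142 ≤ 1.2 ⇒ ∈ W
candidate 2: n = (0, -2, -1, -3) → π⊥ ≈ (-0.7071, -2.5355); max(|x|,|y|,|x±y|/√2) = 2.5355 > 1.2 ⇒ ∉ W
candidate 3: n = (1, 1, 1, -1) → π⊥ ≈ (-0.4142, -1.0000); max(|x|,|y|,|x±y|/√2) = 1.0000 ≤ 1.2 ⇒ ∈ W
candidate 4: n = (2, 2, -2, -2) → π⊥ ≈ (-0.8284, +2.0000); max(|x|,|y|,|x±y|/√2) = 2.0000 > 1.2 ⇒ ∉ W
candidate 5: n = (-1, 1, 1, 1) → π⊥ ≈ (-1.0000, +0.4142); max(|x|,|y|,|x±y|/√2) = 1.0000 ≤ 1.2 ⇒ ∈ W
candidate 6: n = (-1, 0, 1, -1) → π⊥ ≈ (-1.7071, -1.7071); max(|x|,|y|,|x±y|/√2) = 2.4142 > 1.2 ⇒ ∉ W
candidate 7: n = (1, 3, -2, -2) → π⊥ ≈ (-2.5355, +2.7071); max(|x|,|y|,|x±y|/√2) = 3.7071 > 1.2 ⇒ ∉ W
candidate 8: n = (1, -1, -1, -1) → π⊥ ≈ (+1.0000, -0.4142); max(|x|,|y|,|x±y|/√2) = 1.0000 ≤ 1.2 ⇒ ∈ W
candidate 9: n = (-1, 0, -1, -1) → π⊥ ≈ (-1.7071, +0.2929); max(|x|,|y|,|x±y|/√2) = 1.7071 > 1.2 ⇒ ∉ W

1, 3, 5, 8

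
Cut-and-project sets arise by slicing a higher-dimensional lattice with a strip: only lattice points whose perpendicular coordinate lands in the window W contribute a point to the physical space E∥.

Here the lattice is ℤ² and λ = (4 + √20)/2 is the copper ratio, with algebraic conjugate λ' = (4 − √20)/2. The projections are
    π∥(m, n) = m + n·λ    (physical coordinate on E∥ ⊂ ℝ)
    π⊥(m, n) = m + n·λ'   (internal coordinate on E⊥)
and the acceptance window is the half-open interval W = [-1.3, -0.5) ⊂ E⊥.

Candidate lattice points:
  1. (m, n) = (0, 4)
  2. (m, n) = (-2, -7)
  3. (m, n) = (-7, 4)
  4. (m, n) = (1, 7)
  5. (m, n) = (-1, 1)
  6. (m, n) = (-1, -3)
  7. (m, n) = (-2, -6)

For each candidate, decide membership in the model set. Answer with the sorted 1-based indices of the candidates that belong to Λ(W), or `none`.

Numerically λ ≈ 4.2361 and λ' = −1/λ ≈ -0.2361.
candidate 1: (m,n)=(0,4) → π∥ = 0+4·λ ≈ 16.9443, π⊥ = 0+4·λ' ≈ -0.9443 ∈ [-1.3, -0.5) ⇒ IN Λ
candidate 2: (m,n)=(-2,-7) → π∥ = -2-7·λ ≈ -31.6525, π⊥ = -2-7·λ' ≈ -0.3475 ∉ [-1.3, -0.5) ⇒ out
candidate 3: (m,n)=(-7,4) → π∥ = -7+4·λ ≈ 9.9443, π⊥ = -7+4·λ' ≈ -7.9443 ∉ [-1.3, -0.5) ⇒ out
candidate 4: (m,n)=(1,7) → π∥ = 1+7·λ ≈ 30.6525, π⊥ = 1+7·λ' ≈ -0.6525 ∈ [-1.3, -0.5) ⇒ IN Λ
candidate 5: (m,n)=(-1,1) → π∥ = -1+1·λ ≈ 3.2361, π⊥ = -1+1·λ' ≈ -1.2361 ∈ [-1.3, -0.5) ⇒ IN Λ
candidate 6: (m,n)=(-1,-3) → π∥ = -1-3·λ ≈ -13.7082, π⊥ = -1-3·λ' ≈ -0.2918 ∉ [-1.3, -0.5) ⇒ out
candidate 7: (m,n)=(-2,-6) → π∥ = -2-6·λ ≈ -27.4164, π⊥ = -2-6·λ' ≈ -0.5836 ∈ [-1.3, -0.5) ⇒ IN Λ

1, 4, 5, 7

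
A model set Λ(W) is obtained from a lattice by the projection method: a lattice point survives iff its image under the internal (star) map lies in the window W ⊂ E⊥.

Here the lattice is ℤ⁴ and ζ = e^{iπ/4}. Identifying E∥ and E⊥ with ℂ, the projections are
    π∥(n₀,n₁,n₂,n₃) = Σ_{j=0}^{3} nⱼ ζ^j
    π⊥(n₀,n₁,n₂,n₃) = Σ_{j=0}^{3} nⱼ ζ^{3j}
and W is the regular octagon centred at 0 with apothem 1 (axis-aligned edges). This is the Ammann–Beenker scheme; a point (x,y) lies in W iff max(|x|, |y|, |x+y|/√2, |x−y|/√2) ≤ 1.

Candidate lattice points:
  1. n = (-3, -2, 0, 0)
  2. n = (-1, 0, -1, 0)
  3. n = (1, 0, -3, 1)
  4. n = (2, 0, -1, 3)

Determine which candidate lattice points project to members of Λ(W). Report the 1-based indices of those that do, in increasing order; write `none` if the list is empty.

none

With ζ = e^{iπ/4} the internal vectors are ζ^0,ζ^3,ζ^6,ζ^9.
candidate 1: n = (-3, -2, 0, 0) → π⊥ ≈ (-1.585786, -1.414214); max(|x|,|y|,|x±y|/√2) = 2.121320 > 1 ⇒ ∉ W
candidate 2: n = (-1, 0, -1, 0) → π⊥ ≈ (-1.000000, +1.000000); max(|x|,|y|,|x±y|/√2) = 1.414214 > 1 ⇒ ∉ W
candidate 3: n = (1, 0, -3, 1) → π⊥ ≈ (+1.707107, +3.707107); max(|x|,|y|,|x±y|/√2) = 3.828427 > 1 ⇒ ∉ W
candidate 4: n = (2, 0, -1, 3) → π⊥ ≈ (+4.121320, +3.121320); max(|x|,|y|,|x±y|/√2) = 5.121320 > 1 ⇒ ∉ W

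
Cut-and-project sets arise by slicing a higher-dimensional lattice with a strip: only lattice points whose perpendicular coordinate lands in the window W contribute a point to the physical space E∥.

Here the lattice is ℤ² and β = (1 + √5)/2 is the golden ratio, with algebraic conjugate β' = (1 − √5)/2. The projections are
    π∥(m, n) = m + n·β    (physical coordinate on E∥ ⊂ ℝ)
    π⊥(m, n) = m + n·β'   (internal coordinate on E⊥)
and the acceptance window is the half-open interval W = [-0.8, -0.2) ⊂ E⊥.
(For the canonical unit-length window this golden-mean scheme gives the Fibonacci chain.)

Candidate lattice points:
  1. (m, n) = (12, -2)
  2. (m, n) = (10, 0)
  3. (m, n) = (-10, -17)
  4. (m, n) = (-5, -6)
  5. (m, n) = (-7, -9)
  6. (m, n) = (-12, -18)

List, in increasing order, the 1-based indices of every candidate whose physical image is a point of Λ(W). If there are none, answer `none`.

none

Compute β' = (1−√5)/2 = -0.61803, so π⊥(m,n) = m -0.61803·n.
[1] lift (12,-2): star map gives 13.23607; window check -0.8 ≤ 13.23607 < -0.2 is false → out
[2] lift (10,0): star map gives 10.00000; window check -0.8 ≤ 10.00000 < -0.2 is false → out
[3] lift (-10,-17): star map gives 0.50658; window check -0.8 ≤ 0.50658 < -0.2 is false → out
[4] lift (-5,-6): star map gives -1.29180; window check -0.8 ≤ -1.29180 < -0.2 is false → out
[5] lift (-7,-9): star map gives -1.43769; window check -0.8 ≤ -1.43769 < -0.2 is false → out
[6] lift (-12,-18): star map gives -0.87539; window check -0.8 ≤ -0.87539 < -0.2 is false → out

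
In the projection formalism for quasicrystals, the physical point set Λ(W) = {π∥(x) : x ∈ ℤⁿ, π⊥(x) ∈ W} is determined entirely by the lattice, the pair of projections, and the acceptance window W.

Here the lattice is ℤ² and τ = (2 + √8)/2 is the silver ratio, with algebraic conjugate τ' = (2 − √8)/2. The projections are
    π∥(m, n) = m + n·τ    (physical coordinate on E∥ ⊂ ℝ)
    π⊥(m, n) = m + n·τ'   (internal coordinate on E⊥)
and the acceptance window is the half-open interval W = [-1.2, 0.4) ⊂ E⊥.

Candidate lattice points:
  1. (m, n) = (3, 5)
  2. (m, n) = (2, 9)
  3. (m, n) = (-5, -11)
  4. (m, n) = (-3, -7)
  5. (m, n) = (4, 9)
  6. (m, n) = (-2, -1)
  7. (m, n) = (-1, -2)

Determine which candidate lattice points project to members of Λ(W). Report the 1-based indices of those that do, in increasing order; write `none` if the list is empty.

Numerically τ ≈ 2.414214 and τ' = −1/τ ≈ -0.414214.
[1] lift (3,5): star map gives 0.928932; window check -1.2 ≤ 0.928932 < 0.4 is false → out
[2] lift (2,9): star map gives -1.727922; window check -1.2 ≤ -1.727922 < 0.4 is false → out
[3] lift (-5,-11): star map gives -0.443651; window check -1.2 ≤ -0.443651 < 0.4 is true → IN Λ
[4] lift (-3,-7): star map gives -0.100505; window check -1.2 ≤ -0.100505 < 0.4 is true → IN Λ
[5] lift (4,9): star map gives 0.272078; window check -1.2 ≤ 0.272078 < 0.4 is true → IN Λ
[6] lift (-2,-1): star map gives -1.585786; window check -1.2 ≤ -1.585786 < 0.4 is false → out
[7] lift (-1,-2): star map gives -0.171573; window check -1.2 ≤ -0.171573 < 0.4 is true → IN Λ

3, 4, 5, 7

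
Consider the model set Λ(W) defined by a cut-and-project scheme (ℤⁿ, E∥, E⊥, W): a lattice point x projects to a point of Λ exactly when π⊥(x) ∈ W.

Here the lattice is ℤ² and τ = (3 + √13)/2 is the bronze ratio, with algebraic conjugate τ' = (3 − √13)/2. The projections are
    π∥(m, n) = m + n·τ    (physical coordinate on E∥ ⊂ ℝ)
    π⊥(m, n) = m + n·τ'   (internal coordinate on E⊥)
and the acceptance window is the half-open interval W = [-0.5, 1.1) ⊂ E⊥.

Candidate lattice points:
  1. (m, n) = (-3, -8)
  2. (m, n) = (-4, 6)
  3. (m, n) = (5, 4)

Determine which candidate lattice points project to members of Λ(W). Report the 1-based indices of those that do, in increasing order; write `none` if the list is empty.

τ' = (3−√13)/2 ≈ -0.30278.
candidate 1: (m,n)=(-3,-8) → π∥ = -3-8·τ ≈ -29.42221, π⊥ = -3-8·τ' ≈ -0.57779 ∉ [-0.5, 1.1) ⇒ out
candidate 2: (m,n)=(-4,6) → π∥ = -4+6·τ ≈ 15.81665, π⊥ = -4+6·τ' ≈ -5.81665 ∉ [-0.5, 1.1) ⇒ out
candidate 3: (m,n)=(5,4) → π∥ = 5+4·τ ≈ 18.21110, π⊥ = 5+4·τ' ≈ 3.78890 ∉ [-0.5, 1.1) ⇒ out

none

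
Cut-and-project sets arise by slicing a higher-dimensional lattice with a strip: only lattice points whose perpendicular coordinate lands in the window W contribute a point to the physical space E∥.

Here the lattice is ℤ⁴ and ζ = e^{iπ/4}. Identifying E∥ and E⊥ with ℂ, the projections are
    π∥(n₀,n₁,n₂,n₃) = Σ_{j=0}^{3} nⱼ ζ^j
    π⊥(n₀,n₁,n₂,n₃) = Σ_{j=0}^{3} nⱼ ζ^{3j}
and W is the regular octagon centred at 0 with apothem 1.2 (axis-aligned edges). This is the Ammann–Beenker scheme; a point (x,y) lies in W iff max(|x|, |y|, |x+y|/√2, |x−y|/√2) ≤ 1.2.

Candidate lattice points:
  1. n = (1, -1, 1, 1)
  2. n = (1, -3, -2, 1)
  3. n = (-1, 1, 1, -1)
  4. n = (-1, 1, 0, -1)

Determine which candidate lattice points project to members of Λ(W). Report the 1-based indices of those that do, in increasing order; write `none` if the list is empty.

Internal map: ζ^{3j} for j=0..3 gives (1,0), (−√2/2,√2/2), (0,−1), (√2/2,√2/2).
candidate 1: n = (1, -1, 1, 1) → π⊥ ≈ (+2.4142, -1.0000); max(|x|,|y|,|x±y|/√2) = 2.4142 > 1.2 ⇒ ∉ W
candidate 2: n = (1, -3, -2, 1) → π⊥ ≈ (+3.8284, +0.5858); max(|x|,|y|,|x±y|/√2) = 3.8284 > 1.2 ⇒ ∉ W
candidate 3: n = (-1, 1, 1, -1) → π⊥ ≈ (-2.4142, -1.0000); max(|x|,|y|,|x±y|/√2) = 2.4142 > 1.2 ⇒ ∉ W
candidate 4: n = (-1, 1, 0, -1) → π⊥ ≈ (-2.4142, +0.0000); max(|x|,|y|,|x±y|/√2) = 2.4142 > 1.2 ⇒ ∉ W

none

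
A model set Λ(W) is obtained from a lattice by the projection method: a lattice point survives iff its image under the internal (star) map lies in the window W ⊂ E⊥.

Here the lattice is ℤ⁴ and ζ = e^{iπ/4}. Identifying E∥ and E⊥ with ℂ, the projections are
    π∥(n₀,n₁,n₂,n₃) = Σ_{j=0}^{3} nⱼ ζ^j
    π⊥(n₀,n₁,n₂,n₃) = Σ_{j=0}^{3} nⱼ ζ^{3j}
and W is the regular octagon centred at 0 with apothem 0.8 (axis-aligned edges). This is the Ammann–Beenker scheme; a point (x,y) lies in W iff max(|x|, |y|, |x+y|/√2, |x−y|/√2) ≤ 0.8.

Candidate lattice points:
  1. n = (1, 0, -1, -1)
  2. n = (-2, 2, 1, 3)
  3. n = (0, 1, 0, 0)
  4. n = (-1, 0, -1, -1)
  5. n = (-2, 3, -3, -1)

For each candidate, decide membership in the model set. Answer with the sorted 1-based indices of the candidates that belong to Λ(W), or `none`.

1

Internal map: ζ^{3j} for j=0..3 gives (1,0), (−√2/2,√2/2), (0,−1), (√2/2,√2/2).
candidate 1: n = (1, 0, -1, -1) → π⊥ ≈ (+0.292893, +0.292893); max(|x|,|y|,|x±y|/√2) = 0.414214 ≤ 0.8 ⇒ ∈ W
candidate 2: n = (-2, 2, 1, 3) → π⊥ ≈ (-1.292893, +2.535534); max(|x|,|y|,|x±y|/√2) = 2.707107 > 0.8 ⇒ ∉ W
candidate 3: n = (0, 1, 0, 0) → π⊥ ≈ (-0.707107, +0.707107); max(|x|,|y|,|x±y|/√2) = 1.000000 > 0.8 ⇒ ∉ W
candidate 4: n = (-1, 0, -1, -1) → π⊥ ≈ (-1.707107, +0.292893); max(|x|,|y|,|x±y|/√2) = 1.707107 > 0.8 ⇒ ∉ W
candidate 5: n = (-2, 3, -3, -1) → π⊥ ≈ (-4.828427, +4.414214); max(|x|,|y|,|x±y|/√2) = 6.535534 > 0.8 ⇒ ∉ W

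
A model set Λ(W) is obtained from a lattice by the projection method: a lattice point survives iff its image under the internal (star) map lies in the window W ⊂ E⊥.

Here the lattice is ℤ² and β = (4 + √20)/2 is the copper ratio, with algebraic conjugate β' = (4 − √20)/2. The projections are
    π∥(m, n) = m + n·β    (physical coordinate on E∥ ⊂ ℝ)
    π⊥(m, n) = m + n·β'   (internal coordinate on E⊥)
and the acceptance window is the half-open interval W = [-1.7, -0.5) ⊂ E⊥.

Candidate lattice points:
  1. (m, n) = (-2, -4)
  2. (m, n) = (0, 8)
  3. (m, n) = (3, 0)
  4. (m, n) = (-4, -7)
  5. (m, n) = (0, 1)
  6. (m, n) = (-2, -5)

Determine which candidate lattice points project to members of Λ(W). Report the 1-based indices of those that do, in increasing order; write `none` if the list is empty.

Numerically β ≈ 4.23607 and β' = −1/β ≈ -0.23607.
#1 (-2,-4): internal coord -2 + (-4)·β' = -1.05573; -1.05573 ∈ [-1.7, -0.5) → IN Λ
#2 (0,8): internal coord 0 + (8)·β' = -1.88854; -1.88854 ∉ [-1.7, -0.5) → out
#3 (3,0): internal coord 3 + (0)·β' = +3.00000; +3.00000 ∉ [-1.7, -0.5) → out
#4 (-4,-7): internal coord -4 + (-7)·β' = -2.34752; -2.34752 ∉ [-1.7, -0.5) → out
#5 (0,1): internal coord 0 + (1)·β' = -0.23607; -0.23607 ∉ [-1.7, -0.5) → out
#6 (-2,-5): internal coord -2 + (-5)·β' = -0.81966; -0.81966 ∈ [-1.7, -0.5) → IN Λ

1, 6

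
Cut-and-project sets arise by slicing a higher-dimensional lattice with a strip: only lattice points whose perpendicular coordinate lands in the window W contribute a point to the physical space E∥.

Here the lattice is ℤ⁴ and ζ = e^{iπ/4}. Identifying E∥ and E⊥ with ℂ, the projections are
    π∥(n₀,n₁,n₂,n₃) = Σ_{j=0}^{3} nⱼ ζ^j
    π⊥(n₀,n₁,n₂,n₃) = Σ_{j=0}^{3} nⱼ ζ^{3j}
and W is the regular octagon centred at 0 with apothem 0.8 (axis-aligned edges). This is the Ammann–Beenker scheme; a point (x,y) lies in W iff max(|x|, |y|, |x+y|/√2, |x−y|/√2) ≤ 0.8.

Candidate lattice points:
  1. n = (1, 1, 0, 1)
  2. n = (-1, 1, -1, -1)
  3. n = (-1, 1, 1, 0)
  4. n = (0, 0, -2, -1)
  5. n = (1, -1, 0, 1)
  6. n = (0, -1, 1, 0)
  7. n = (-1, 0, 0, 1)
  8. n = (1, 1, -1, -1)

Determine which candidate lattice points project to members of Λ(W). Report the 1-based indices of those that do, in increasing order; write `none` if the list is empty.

7

With ζ = e^{iπ/4} the internal vectors are ζ^0,ζ^3,ζ^6,ζ^9.
#1 (1, 1, 0, 1): internal (1.000000, 1.414214); octagon support 1.707107 vs apothem 0.8 → ∉ W
#2 (-1, 1, -1, -1): internal (-2.414214, 1.000000); octagon support 2.414214 vs apothem 0.8 → ∉ W
#3 (-1, 1, 1, 0): internal (-1.707107, -0.292893); octagon support 1.707107 vs apothem 0.8 → ∉ W
#4 (0, 0, -2, -1): internal (-0.707107, 1.292893); octagon support 1.414214 vs apothem 0.8 → ∉ W
#5 (1, -1, 0, 1): internal (2.414214, 0.000000); octagon support 2.414214 vs apothem 0.8 → ∉ W
#6 (0, -1, 1, 0): internal (0.707107, -1.707107); octagon support 1.707107 vs apothem 0.8 → ∉ W
#7 (-1, 0, 0, 1): internal (-0.292893, 0.707107); octagon support 0.707107 vs apothem 0.8 → ∈ W
#8 (1, 1, -1, -1): internal (-0.414214, 1.000000); octagon support 1.000000 vs apothem 0.8 → ∉ W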